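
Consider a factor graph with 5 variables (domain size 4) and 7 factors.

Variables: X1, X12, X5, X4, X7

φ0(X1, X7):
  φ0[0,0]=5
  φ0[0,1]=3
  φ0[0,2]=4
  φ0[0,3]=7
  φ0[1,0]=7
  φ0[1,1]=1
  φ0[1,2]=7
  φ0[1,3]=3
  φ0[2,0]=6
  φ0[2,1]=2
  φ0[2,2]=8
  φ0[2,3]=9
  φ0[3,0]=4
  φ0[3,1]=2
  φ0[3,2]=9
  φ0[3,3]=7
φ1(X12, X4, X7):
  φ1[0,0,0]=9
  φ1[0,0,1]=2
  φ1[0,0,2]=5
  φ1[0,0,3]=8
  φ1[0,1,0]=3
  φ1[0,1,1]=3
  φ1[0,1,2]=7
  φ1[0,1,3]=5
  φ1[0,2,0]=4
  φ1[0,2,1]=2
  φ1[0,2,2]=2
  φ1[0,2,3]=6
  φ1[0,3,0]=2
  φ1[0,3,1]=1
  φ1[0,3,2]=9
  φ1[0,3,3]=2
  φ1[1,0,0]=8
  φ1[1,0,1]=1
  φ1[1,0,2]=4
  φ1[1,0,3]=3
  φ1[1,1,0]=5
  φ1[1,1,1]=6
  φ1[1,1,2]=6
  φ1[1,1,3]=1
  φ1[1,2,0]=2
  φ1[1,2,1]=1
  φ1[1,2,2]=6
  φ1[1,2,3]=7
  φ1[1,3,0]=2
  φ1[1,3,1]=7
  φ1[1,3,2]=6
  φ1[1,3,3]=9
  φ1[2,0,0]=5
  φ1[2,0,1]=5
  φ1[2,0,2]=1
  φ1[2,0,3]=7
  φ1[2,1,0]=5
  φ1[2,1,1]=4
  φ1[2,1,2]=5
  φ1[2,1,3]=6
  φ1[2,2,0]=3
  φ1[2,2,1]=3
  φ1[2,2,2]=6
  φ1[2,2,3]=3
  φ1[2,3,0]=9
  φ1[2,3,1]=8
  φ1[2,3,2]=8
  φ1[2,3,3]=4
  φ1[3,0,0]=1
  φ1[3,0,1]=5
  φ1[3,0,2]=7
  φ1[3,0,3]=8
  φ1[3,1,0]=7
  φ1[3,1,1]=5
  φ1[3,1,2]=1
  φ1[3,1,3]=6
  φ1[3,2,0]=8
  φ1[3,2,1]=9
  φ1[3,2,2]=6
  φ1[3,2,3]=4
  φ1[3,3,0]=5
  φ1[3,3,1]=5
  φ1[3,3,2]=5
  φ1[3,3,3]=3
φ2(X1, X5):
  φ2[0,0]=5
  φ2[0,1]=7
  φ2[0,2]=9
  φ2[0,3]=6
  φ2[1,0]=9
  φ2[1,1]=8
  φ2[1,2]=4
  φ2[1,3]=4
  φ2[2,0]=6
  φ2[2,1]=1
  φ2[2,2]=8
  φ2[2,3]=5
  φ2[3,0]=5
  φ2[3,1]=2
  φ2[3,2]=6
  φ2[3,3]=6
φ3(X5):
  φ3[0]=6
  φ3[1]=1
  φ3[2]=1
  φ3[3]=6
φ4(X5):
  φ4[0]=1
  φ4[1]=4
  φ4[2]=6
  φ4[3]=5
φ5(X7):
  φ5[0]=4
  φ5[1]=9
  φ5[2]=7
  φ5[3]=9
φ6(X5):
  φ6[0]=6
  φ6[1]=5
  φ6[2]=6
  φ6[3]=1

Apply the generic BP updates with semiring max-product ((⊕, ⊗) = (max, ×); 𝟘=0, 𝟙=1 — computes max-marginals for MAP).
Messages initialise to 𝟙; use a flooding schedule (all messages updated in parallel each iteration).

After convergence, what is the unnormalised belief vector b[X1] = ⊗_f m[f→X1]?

init: all messages = 𝟙 over 4 values
r1 m[φ0→X1] = [7, 7, 9, 9]
r1 m[φ0→X7] = [7, 3, 9, 9]
r1 m[φ1→X12] = [9, 9, 9, 9]
r1 m[φ1→X4] = [9, 7, 9, 9]
r1 m[φ1→X7] = [9, 9, 9, 9]
r1 m[φ2→X1] = [9, 9, 8, 6]
r1 m[φ2→X5] = [9, 8, 9, 6]
r1 m[φ3→X5] = [6, 1, 1, 6]
r1 m[φ4→X5] = [1, 4, 6, 5]
r1 m[φ5→X7] = [4, 9, 7, 9]
r1 m[φ6→X5] = [6, 5, 6, 1]
r1 m[X1→φ0] = [1, 1, 1, 1]
r1 m[X1→φ2] = [1, 1, 1, 1]
r1 m[X12→φ1] = [1, 1, 1, 1]
r1 m[X5→φ2] = [1, 1, 1, 1]
r1 m[X5→φ3] = [1, 1, 1, 1]
r1 m[X5→φ4] = [1, 1, 1, 1]
r1 m[X5→φ6] = [1, 1, 1, 1]
r1 m[X4→φ1] = [1, 1, 1, 1]
r1 m[X7→φ0] = [1, 1, 1, 1]
r1 m[X7→φ1] = [1, 1, 1, 1]
r1 m[X7→φ5] = [1, 1, 1, 1]
r2 m[φ0→X1] = [7, 7, 9, 9]
r2 m[φ0→X7] = [7, 3, 9, 9]
r2 m[φ1→X12] = [9, 9, 9, 9]
r2 m[φ1→X4] = [9, 7, 9, 9]
r2 m[φ1→X7] = [9, 9, 9, 9]
r2 m[φ2→X1] = [9, 9, 8, 6]
r2 m[φ2→X5] = [9, 8, 9, 6]
r2 m[φ3→X5] = [6, 1, 1, 6]
r2 m[φ4→X5] = [1, 4, 6, 5]
r2 m[φ5→X7] = [4, 9, 7, 9]
r2 m[φ6→X5] = [6, 5, 6, 1]
r2 m[X1→φ0] = [9, 9, 8, 6]
r2 m[X1→φ2] = [7, 7, 9, 9]
r2 m[X12→φ1] = [1, 1, 1, 1]
r2 m[X5→φ2] = [36, 20, 36, 30]
r2 m[X5→φ3] = [54, 160, 324, 30]
r2 m[X5→φ4] = [324, 40, 54, 36]
r2 m[X5→φ6] = [54, 32, 54, 180]
r2 m[X4→φ1] = [1, 1, 1, 1]
r2 m[X7→φ0] = [36, 81, 63, 81]
r2 m[X7→φ1] = [28, 27, 63, 81]
r2 m[X7→φ5] = [63, 27, 81, 81]
r3 m[φ0→X1] = [567, 441, 729, 567]
r3 m[φ0→X7] = [63, 27, 64, 72]
r3 m[φ1→X12] = [648, 729, 567, 648]
r3 m[φ1→X4] = [648, 486, 567, 729]
r3 m[φ1→X7] = [9, 9, 9, 9]
r3 m[φ2→X1] = [324, 324, 288, 216]
r3 m[φ2→X5] = [63, 56, 72, 54]
r3 m[φ3→X5] = [6, 1, 1, 6]
r3 m[φ4→X5] = [1, 4, 6, 5]
r3 m[φ5→X7] = [4, 9, 7, 9]
r3 m[φ6→X5] = [6, 5, 6, 1]
r3 m[X1→φ0] = [9, 9, 8, 6]
r3 m[X1→φ2] = [7, 7, 9, 9]
r3 m[X12→φ1] = [1, 1, 1, 1]
r3 m[X5→φ2] = [36, 20, 36, 30]
r3 m[X5→φ3] = [54, 160, 324, 30]
r3 m[X5→φ4] = [324, 40, 54, 36]
r3 m[X5→φ6] = [54, 32, 54, 180]
r3 m[X4→φ1] = [1, 1, 1, 1]
r3 m[X7→φ0] = [36, 81, 63, 81]
r3 m[X7→φ1] = [28, 27, 63, 81]
r3 m[X7→φ5] = [63, 27, 81, 81]
r4 m[φ0→X1] = [567, 441, 729, 567]
r4 m[φ0→X7] = [63, 27, 64, 72]
r4 m[φ1→X12] = [648, 729, 567, 648]
r4 m[φ1→X4] = [648, 486, 567, 729]
r4 m[φ1→X7] = [9, 9, 9, 9]
r4 m[φ2→X1] = [324, 324, 288, 216]
r4 m[φ2→X5] = [63, 56, 72, 54]
r4 m[φ3→X5] = [6, 1, 1, 6]
r4 m[φ4→X5] = [1, 4, 6, 5]
r4 m[φ5→X7] = [4, 9, 7, 9]
r4 m[φ6→X5] = [6, 5, 6, 1]
r4 m[X1→φ0] = [324, 324, 288, 216]
r4 m[X1→φ2] = [567, 441, 729, 567]
r4 m[X12→φ1] = [1, 1, 1, 1]
r4 m[X5→φ2] = [36, 20, 36, 30]
r4 m[X5→φ3] = [378, 1120, 2592, 270]
r4 m[X5→φ4] = [2268, 280, 432, 324]
r4 m[X5→φ6] = [378, 224, 432, 1620]
r4 m[X4→φ1] = [1, 1, 1, 1]
r4 m[X7→φ0] = [36, 81, 63, 81]
r4 m[X7→φ1] = [252, 243, 448, 648]
r4 m[X7→φ5] = [567, 243, 576, 648]
r5 m[φ0→X1] = [567, 441, 729, 567]
r5 m[φ0→X7] = [2268, 972, 2304, 2592]
r5 m[φ1→X12] = [5184, 5832, 4536, 5184]
r5 m[φ1→X4] = [5184, 3888, 4536, 5832]
r5 m[φ1→X7] = [9, 9, 9, 9]
r5 m[φ2→X1] = [324, 324, 288, 216]
r5 m[φ2→X5] = [4374, 3969, 5832, 3645]
r5 m[φ3→X5] = [6, 1, 1, 6]
r5 m[φ4→X5] = [1, 4, 6, 5]
r5 m[φ5→X7] = [4, 9, 7, 9]
r5 m[φ6→X5] = [6, 5, 6, 1]
r5 m[X1→φ0] = [324, 324, 288, 216]
r5 m[X1→φ2] = [567, 441, 729, 567]
r5 m[X12→φ1] = [1, 1, 1, 1]
r5 m[X5→φ2] = [36, 20, 36, 30]
r5 m[X5→φ3] = [378, 1120, 2592, 270]
r5 m[X5→φ4] = [2268, 280, 432, 324]
r5 m[X5→φ6] = [378, 224, 432, 1620]
r5 m[X4→φ1] = [1, 1, 1, 1]
r5 m[X7→φ0] = [36, 81, 63, 81]
r5 m[X7→φ1] = [252, 243, 448, 648]
r5 m[X7→φ5] = [567, 243, 576, 648]
r6 m[φ0→X1] = [567, 441, 729, 567]
r6 m[φ0→X7] = [2268, 972, 2304, 2592]
r6 m[φ1→X12] = [5184, 5832, 4536, 5184]
r6 m[φ1→X4] = [5184, 3888, 4536, 5832]
r6 m[φ1→X7] = [9, 9, 9, 9]
r6 m[φ2→X1] = [324, 324, 288, 216]
r6 m[φ2→X5] = [4374, 3969, 5832, 3645]
r6 m[φ3→X5] = [6, 1, 1, 6]
r6 m[φ4→X5] = [1, 4, 6, 5]
r6 m[φ5→X7] = [4, 9, 7, 9]
r6 m[φ6→X5] = [6, 5, 6, 1]
r6 m[X1→φ0] = [324, 324, 288, 216]
r6 m[X1→φ2] = [567, 441, 729, 567]
r6 m[X12→φ1] = [1, 1, 1, 1]
r6 m[X5→φ2] = [36, 20, 36, 30]
r6 m[X5→φ3] = [26244, 79380, 209952, 18225]
r6 m[X5→φ4] = [157464, 19845, 34992, 21870]
r6 m[X5→φ6] = [26244, 15876, 34992, 109350]
r6 m[X4→φ1] = [1, 1, 1, 1]
r6 m[X7→φ0] = [36, 81, 63, 81]
r6 m[X7→φ1] = [9072, 8748, 16128, 23328]
r6 m[X7→φ5] = [20412, 8748, 20736, 23328]
r7 m[φ0→X1] = [567, 441, 729, 567]
r7 m[φ0→X7] = [2268, 972, 2304, 2592]
r7 m[φ1→X12] = [186624, 209952, 163296, 186624]
r7 m[φ1→X4] = [186624, 139968, 163296, 209952]
r7 m[φ1→X7] = [9, 9, 9, 9]
r7 m[φ2→X1] = [324, 324, 288, 216]
r7 m[φ2→X5] = [4374, 3969, 5832, 3645]
r7 m[φ3→X5] = [6, 1, 1, 6]
r7 m[φ4→X5] = [1, 4, 6, 5]
r7 m[φ5→X7] = [4, 9, 7, 9]
r7 m[φ6→X5] = [6, 5, 6, 1]
r7 m[X1→φ0] = [324, 324, 288, 216]
r7 m[X1→φ2] = [567, 441, 729, 567]
r7 m[X12→φ1] = [1, 1, 1, 1]
r7 m[X5→φ2] = [36, 20, 36, 30]
r7 m[X5→φ3] = [26244, 79380, 209952, 18225]
r7 m[X5→φ4] = [157464, 19845, 34992, 21870]
r7 m[X5→φ6] = [26244, 15876, 34992, 109350]
r7 m[X4→φ1] = [1, 1, 1, 1]
r7 m[X7→φ0] = [36, 81, 63, 81]
r7 m[X7→φ1] = [9072, 8748, 16128, 23328]
r7 m[X7→φ5] = [20412, 8748, 20736, 23328]
r8 m[φ0→X1] = [567, 441, 729, 567]
r8 m[φ0→X7] = [2268, 972, 2304, 2592]
r8 m[φ1→X12] = [186624, 209952, 163296, 186624]
r8 m[φ1→X4] = [186624, 139968, 163296, 209952]
r8 m[φ1→X7] = [9, 9, 9, 9]
r8 m[φ2→X1] = [324, 324, 288, 216]
r8 m[φ2→X5] = [4374, 3969, 5832, 3645]
r8 m[φ3→X5] = [6, 1, 1, 6]
r8 m[φ4→X5] = [1, 4, 6, 5]
r8 m[φ5→X7] = [4, 9, 7, 9]
r8 m[φ6→X5] = [6, 5, 6, 1]
r8 m[X1→φ0] = [324, 324, 288, 216]
r8 m[X1→φ2] = [567, 441, 729, 567]
r8 m[X12→φ1] = [1, 1, 1, 1]
r8 m[X5→φ2] = [36, 20, 36, 30]
r8 m[X5→φ3] = [26244, 79380, 209952, 18225]
r8 m[X5→φ4] = [157464, 19845, 34992, 21870]
r8 m[X5→φ6] = [26244, 15876, 34992, 109350]
r8 m[X4→φ1] = [1, 1, 1, 1]
r8 m[X7→φ0] = [36, 81, 63, 81]
r8 m[X7→φ1] = [9072, 8748, 16128, 23328]
r8 m[X7→φ5] = [20412, 8748, 20736, 23328]
fixed point reached at round 8
b[X1] = ⊗ incoming = [183708, 142884, 209952, 122472]

b[X1] = [183708, 142884, 209952, 122472]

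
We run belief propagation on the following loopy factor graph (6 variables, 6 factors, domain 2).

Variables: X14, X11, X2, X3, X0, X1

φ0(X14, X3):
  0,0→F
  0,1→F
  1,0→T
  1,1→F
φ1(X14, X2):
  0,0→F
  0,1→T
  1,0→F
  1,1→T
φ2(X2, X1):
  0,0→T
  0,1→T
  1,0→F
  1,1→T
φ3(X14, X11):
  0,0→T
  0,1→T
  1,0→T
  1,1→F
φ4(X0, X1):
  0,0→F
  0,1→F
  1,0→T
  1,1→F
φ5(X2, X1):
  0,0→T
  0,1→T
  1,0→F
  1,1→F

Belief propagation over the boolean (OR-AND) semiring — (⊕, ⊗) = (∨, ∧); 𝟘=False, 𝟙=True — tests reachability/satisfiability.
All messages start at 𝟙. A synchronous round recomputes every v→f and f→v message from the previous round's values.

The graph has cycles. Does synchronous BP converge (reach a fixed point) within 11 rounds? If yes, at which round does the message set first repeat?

CONVERGED at round 7

init: all messages = 𝟙 over 2 values
r1 m[φ0→X14] = [F, T]
r1 m[φ0→X3] = [T, F]
r1 m[φ1→X14] = [T, T]
r1 m[φ1→X2] = [F, T]
r1 m[φ2→X2] = [T, T]
r1 m[φ2→X1] = [T, T]
r1 m[φ3→X14] = [T, T]
r1 m[φ3→X11] = [T, T]
r1 m[φ4→X0] = [F, T]
r1 m[φ4→X1] = [T, F]
r1 m[φ5→X2] = [T, F]
r1 m[φ5→X1] = [T, T]
r1 m[X14→φ0] = [T, T]
r1 m[X14→φ1] = [T, T]
r1 m[X14→φ3] = [T, T]
r1 m[X11→φ3] = [T, T]
r1 m[X2→φ1] = [T, T]
r1 m[X2→φ2] = [T, T]
r1 m[X2→φ5] = [T, T]
r1 m[X3→φ0] = [T, T]
r1 m[X0→φ4] = [T, T]
r1 m[X1→φ2] = [T, T]
r1 m[X1→φ4] = [T, T]
r1 m[X1→φ5] = [T, T]
r2 m[φ0→X14] = [F, T]
r2 m[φ0→X3] = [T, F]
r2 m[φ1→X14] = [T, T]
r2 m[φ1→X2] = [F, T]
r2 m[φ2→X2] = [T, T]
r2 m[φ2→X1] = [T, T]
r2 m[φ3→X14] = [T, T]
r2 m[φ3→X11] = [T, T]
r2 m[φ4→X0] = [F, T]
r2 m[φ4→X1] = [T, F]
r2 m[φ5→X2] = [T, F]
r2 m[φ5→X1] = [T, T]
r2 m[X14→φ0] = [T, T]
r2 m[X14→φ1] = [F, T]
r2 m[X14→φ3] = [F, T]
r2 m[X11→φ3] = [T, T]
r2 m[X2→φ1] = [T, F]
r2 m[X2→φ2] = [F, F]
r2 m[X2→φ5] = [F, T]
r2 m[X3→φ0] = [T, T]
r2 m[X0→φ4] = [T, T]
r2 m[X1→φ2] = [T, F]
r2 m[X1→φ4] = [T, T]
r2 m[X1→φ5] = [T, F]
r3 m[φ0→X14] = [F, T]
r3 m[φ0→X3] = [T, F]
r3 m[φ1→X14] = [F, F]
r3 m[φ1→X2] = [F, T]
r3 m[φ2→X2] = [T, F]
r3 m[φ2→X1] = [F, F]
r3 m[φ3→X14] = [T, T]
r3 m[φ3→X11] = [T, F]
r3 m[φ4→X0] = [F, T]
r3 m[φ4→X1] = [T, F]
r3 m[φ5→X2] = [T, F]
r3 m[φ5→X1] = [F, F]
r3 m[X14→φ0] = [T, T]
r3 m[X14→φ1] = [F, T]
r3 m[X14→φ3] = [F, T]
r3 m[X11→φ3] = [T, T]
r3 m[X2→φ1] = [T, F]
r3 m[X2→φ2] = [F, F]
r3 m[X2→φ5] = [F, T]
r3 m[X3→φ0] = [T, T]
r3 m[X0→φ4] = [T, T]
r3 m[X1→φ2] = [T, F]
r3 m[X1→φ4] = [T, T]
r3 m[X1→φ5] = [T, F]
r4 m[φ0→X14] = [F, T]
r4 m[φ0→X3] = [T, F]
r4 m[φ1→X14] = [F, F]
r4 m[φ1→X2] = [F, T]
r4 m[φ2→X2] = [T, F]
r4 m[φ2→X1] = [F, F]
r4 m[φ3→X14] = [T, T]
r4 m[φ3→X11] = [T, F]
r4 m[φ4→X0] = [F, T]
r4 m[φ4→X1] = [T, F]
r4 m[φ5→X2] = [T, F]
r4 m[φ5→X1] = [F, F]
r4 m[X14→φ0] = [F, F]
r4 m[X14→φ1] = [F, T]
r4 m[X14→φ3] = [F, F]
r4 m[X11→φ3] = [T, T]
r4 m[X2→φ1] = [T, F]
r4 m[X2→φ2] = [F, F]
r4 m[X2→φ5] = [F, F]
r4 m[X3→φ0] = [T, T]
r4 m[X0→φ4] = [T, T]
r4 m[X1→φ2] = [F, F]
r4 m[X1→φ4] = [F, F]
r4 m[X1→φ5] = [F, F]
r5 m[φ0→X14] = [F, T]
r5 m[φ0→X3] = [F, F]
r5 m[φ1→X14] = [F, F]
r5 m[φ1→X2] = [F, T]
r5 m[φ2→X2] = [F, F]
r5 m[φ2→X1] = [F, F]
r5 m[φ3→X14] = [T, T]
r5 m[φ3→X11] = [F, F]
r5 m[φ4→X0] = [F, F]
r5 m[φ4→X1] = [T, F]
r5 m[φ5→X2] = [F, F]
r5 m[φ5→X1] = [F, F]
r5 m[X14→φ0] = [F, F]
r5 m[X14→φ1] = [F, T]
r5 m[X14→φ3] = [F, F]
r5 m[X11→φ3] = [T, T]
r5 m[X2→φ1] = [T, F]
r5 m[X2→φ2] = [F, F]
r5 m[X2→φ5] = [F, F]
r5 m[X3→φ0] = [T, T]
r5 m[X0→φ4] = [T, T]
r5 m[X1→φ2] = [F, F]
r5 m[X1→φ4] = [F, F]
r5 m[X1→φ5] = [F, F]
r6 m[φ0→X14] = [F, T]
r6 m[φ0→X3] = [F, F]
r6 m[φ1→X14] = [F, F]
r6 m[φ1→X2] = [F, T]
r6 m[φ2→X2] = [F, F]
r6 m[φ2→X1] = [F, F]
r6 m[φ3→X14] = [T, T]
r6 m[φ3→X11] = [F, F]
r6 m[φ4→X0] = [F, F]
r6 m[φ4→X1] = [T, F]
r6 m[φ5→X2] = [F, F]
r6 m[φ5→X1] = [F, F]
r6 m[X14→φ0] = [F, F]
r6 m[X14→φ1] = [F, T]
r6 m[X14→φ3] = [F, F]
r6 m[X11→φ3] = [T, T]
r6 m[X2→φ1] = [F, F]
r6 m[X2→φ2] = [F, F]
r6 m[X2→φ5] = [F, F]
r6 m[X3→φ0] = [T, T]
r6 m[X0→φ4] = [T, T]
r6 m[X1→φ2] = [F, F]
r6 m[X1→φ4] = [F, F]
r6 m[X1→φ5] = [F, F]
r7 m[φ0→X14] = [F, T]
r7 m[φ0→X3] = [F, F]
r7 m[φ1→X14] = [F, F]
r7 m[φ1→X2] = [F, T]
r7 m[φ2→X2] = [F, F]
r7 m[φ2→X1] = [F, F]
r7 m[φ3→X14] = [T, T]
r7 m[φ3→X11] = [F, F]
r7 m[φ4→X0] = [F, F]
r7 m[φ4→X1] = [T, F]
r7 m[φ5→X2] = [F, F]
r7 m[φ5→X1] = [F, F]
r7 m[X14→φ0] = [F, F]
r7 m[X14→φ1] = [F, T]
r7 m[X14→φ3] = [F, F]
r7 m[X11→φ3] = [T, T]
r7 m[X2→φ1] = [F, F]
r7 m[X2→φ2] = [F, F]
r7 m[X2→φ5] = [F, F]
r7 m[X3→φ0] = [T, T]
r7 m[X0→φ4] = [T, T]
r7 m[X1→φ2] = [F, F]
r7 m[X1→φ4] = [F, F]
r7 m[X1→φ5] = [F, F]
fixed point reached at round 7
messages reach a fixed point at round 7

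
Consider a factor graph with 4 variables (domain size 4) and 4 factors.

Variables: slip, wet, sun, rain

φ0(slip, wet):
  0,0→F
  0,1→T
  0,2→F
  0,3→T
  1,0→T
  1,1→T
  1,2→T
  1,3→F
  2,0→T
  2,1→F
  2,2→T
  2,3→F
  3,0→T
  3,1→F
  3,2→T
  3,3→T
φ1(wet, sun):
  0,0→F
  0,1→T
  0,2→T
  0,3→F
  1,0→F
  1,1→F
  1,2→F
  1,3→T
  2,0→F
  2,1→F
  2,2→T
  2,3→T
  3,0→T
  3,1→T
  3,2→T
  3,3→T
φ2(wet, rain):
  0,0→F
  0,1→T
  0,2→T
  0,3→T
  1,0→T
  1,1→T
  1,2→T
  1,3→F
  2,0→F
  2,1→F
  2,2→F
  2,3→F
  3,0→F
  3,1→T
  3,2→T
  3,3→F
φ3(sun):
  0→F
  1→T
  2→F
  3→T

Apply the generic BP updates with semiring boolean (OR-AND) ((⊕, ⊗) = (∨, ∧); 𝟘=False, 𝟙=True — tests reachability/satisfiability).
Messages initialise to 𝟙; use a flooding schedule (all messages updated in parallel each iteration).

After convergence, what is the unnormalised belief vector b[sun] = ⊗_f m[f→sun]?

init: all messages = 𝟙 over 4 values
r1 m[φ0→slip] = [T, T, T, T]
r1 m[φ0→wet] = [T, T, T, T]
r1 m[φ1→wet] = [T, T, T, T]
r1 m[φ1→sun] = [T, T, T, T]
r1 m[φ2→wet] = [T, T, F, T]
r1 m[φ2→rain] = [T, T, T, T]
r1 m[φ3→sun] = [F, T, F, T]
r1 m[slip→φ0] = [T, T, T, T]
r1 m[wet→φ0] = [T, T, T, T]
r1 m[wet→φ1] = [T, T, T, T]
r1 m[wet→φ2] = [T, T, T, T]
r1 m[sun→φ1] = [T, T, T, T]
r1 m[sun→φ3] = [T, T, T, T]
r1 m[rain→φ2] = [T, T, T, T]
r2 m[φ0→slip] = [T, T, T, T]
r2 m[φ0→wet] = [T, T, T, T]
r2 m[φ1→wet] = [T, T, T, T]
r2 m[φ1→sun] = [T, T, T, T]
r2 m[φ2→wet] = [T, T, F, T]
r2 m[φ2→rain] = [T, T, T, T]
r2 m[φ3→sun] = [F, T, F, T]
r2 m[slip→φ0] = [T, T, T, T]
r2 m[wet→φ0] = [T, T, F, T]
r2 m[wet→φ1] = [T, T, F, T]
r2 m[wet→φ2] = [T, T, T, T]
r2 m[sun→φ1] = [F, T, F, T]
r2 m[sun→φ3] = [T, T, T, T]
r2 m[rain→φ2] = [T, T, T, T]
r3 m[φ0→slip] = [T, T, T, T]
r3 m[φ0→wet] = [T, T, T, T]
r3 m[φ1→wet] = [T, T, T, T]
r3 m[φ1→sun] = [T, T, T, T]
r3 m[φ2→wet] = [T, T, F, T]
r3 m[φ2→rain] = [T, T, T, T]
r3 m[φ3→sun] = [F, T, F, T]
r3 m[slip→φ0] = [T, T, T, T]
r3 m[wet→φ0] = [T, T, F, T]
r3 m[wet→φ1] = [T, T, F, T]
r3 m[wet→φ2] = [T, T, T, T]
r3 m[sun→φ1] = [F, T, F, T]
r3 m[sun→φ3] = [T, T, T, T]
r3 m[rain→φ2] = [T, T, T, T]
fixed point reached at round 3
b[sun] = ⊗ incoming = [F, T, F, T]

b[sun] = [F, T, F, T]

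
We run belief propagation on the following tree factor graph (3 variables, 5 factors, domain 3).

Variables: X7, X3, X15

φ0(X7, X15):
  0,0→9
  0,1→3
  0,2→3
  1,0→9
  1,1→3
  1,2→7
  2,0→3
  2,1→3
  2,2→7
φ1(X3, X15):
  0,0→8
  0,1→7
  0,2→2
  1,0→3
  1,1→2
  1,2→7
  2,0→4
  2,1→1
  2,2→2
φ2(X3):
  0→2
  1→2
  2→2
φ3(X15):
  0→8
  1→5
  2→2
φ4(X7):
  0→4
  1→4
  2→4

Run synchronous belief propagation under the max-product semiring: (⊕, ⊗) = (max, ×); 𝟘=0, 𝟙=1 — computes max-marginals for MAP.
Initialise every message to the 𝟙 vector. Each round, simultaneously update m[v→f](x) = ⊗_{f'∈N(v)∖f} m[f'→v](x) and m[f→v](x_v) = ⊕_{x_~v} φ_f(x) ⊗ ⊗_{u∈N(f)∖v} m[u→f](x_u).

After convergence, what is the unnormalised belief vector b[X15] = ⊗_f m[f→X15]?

init: all messages = 𝟙 over 3 values
r1 m[φ0→X7] = [9, 9, 7]
r1 m[φ0→X15] = [9, 3, 7]
r1 m[φ1→X3] = [8, 7, 4]
r1 m[φ1→X15] = [8, 7, 7]
r1 m[φ2→X3] = [2, 2, 2]
r1 m[φ3→X15] = [8, 5, 2]
r1 m[φ4→X7] = [4, 4, 4]
r1 m[X7→φ0] = [1, 1, 1]
r1 m[X7→φ4] = [1, 1, 1]
r1 m[X3→φ1] = [1, 1, 1]
r1 m[X3→φ2] = [1, 1, 1]
r1 m[X15→φ0] = [1, 1, 1]
r1 m[X15→φ1] = [1, 1, 1]
r1 m[X15→φ3] = [1, 1, 1]
r2 m[φ0→X7] = [9, 9, 7]
r2 m[φ0→X15] = [9, 3, 7]
r2 m[φ1→X3] = [8, 7, 4]
r2 m[φ1→X15] = [8, 7, 7]
r2 m[φ2→X3] = [2, 2, 2]
r2 m[φ3→X15] = [8, 5, 2]
r2 m[φ4→X7] = [4, 4, 4]
r2 m[X7→φ0] = [4, 4, 4]
r2 m[X7→φ4] = [9, 9, 7]
r2 m[X3→φ1] = [2, 2, 2]
r2 m[X3→φ2] = [8, 7, 4]
r2 m[X15→φ0] = [64, 35, 14]
r2 m[X15→φ1] = [72, 15, 14]
r2 m[X15→φ3] = [72, 21, 49]
r3 m[φ0→X7] = [576, 576, 192]
r3 m[φ0→X15] = [36, 12, 28]
r3 m[φ1→X3] = [576, 216, 288]
r3 m[φ1→X15] = [16, 14, 14]
r3 m[φ2→X3] = [2, 2, 2]
r3 m[φ3→X15] = [8, 5, 2]
r3 m[φ4→X7] = [4, 4, 4]
r3 m[X7→φ0] = [4, 4, 4]
r3 m[X7→φ4] = [9, 9, 7]
r3 m[X3→φ1] = [2, 2, 2]
r3 m[X3→φ2] = [8, 7, 4]
r3 m[X15→φ0] = [64, 35, 14]
r3 m[X15→φ1] = [72, 15, 14]
r3 m[X15→φ3] = [72, 21, 49]
r4 m[φ0→X7] = [576, 576, 192]
r4 m[φ0→X15] = [36, 12, 28]
r4 m[φ1→X3] = [576, 216, 288]
r4 m[φ1→X15] = [16, 14, 14]
r4 m[φ2→X3] = [2, 2, 2]
r4 m[φ3→X15] = [8, 5, 2]
r4 m[φ4→X7] = [4, 4, 4]
r4 m[X7→φ0] = [4, 4, 4]
r4 m[X7→φ4] = [576, 576, 192]
r4 m[X3→φ1] = [2, 2, 2]
r4 m[X3→φ2] = [576, 216, 288]
r4 m[X15→φ0] = [128, 70, 28]
r4 m[X15→φ1] = [288, 60, 56]
r4 m[X15→φ3] = [576, 168, 392]
r5 m[φ0→X7] = [1152, 1152, 384]
r5 m[φ0→X15] = [36, 12, 28]
r5 m[φ1→X3] = [2304, 864, 1152]
r5 m[φ1→X15] = [16, 14, 14]
r5 m[φ2→X3] = [2, 2, 2]
r5 m[φ3→X15] = [8, 5, 2]
r5 m[φ4→X7] = [4, 4, 4]
r5 m[X7→φ0] = [4, 4, 4]
r5 m[X7→φ4] = [576, 576, 192]
r5 m[X3→φ1] = [2, 2, 2]
r5 m[X3→φ2] = [576, 216, 288]
r5 m[X15→φ0] = [128, 70, 28]
r5 m[X15→φ1] = [288, 60, 56]
r5 m[X15→φ3] = [576, 168, 392]
r6 m[φ0→X7] = [1152, 1152, 384]
r6 m[φ0→X15] = [36, 12, 28]
r6 m[φ1→X3] = [2304, 864, 1152]
r6 m[φ1→X15] = [16, 14, 14]
r6 m[φ2→X3] = [2, 2, 2]
r6 m[φ3→X15] = [8, 5, 2]
r6 m[φ4→X7] = [4, 4, 4]
r6 m[X7→φ0] = [4, 4, 4]
r6 m[X7→φ4] = [1152, 1152, 384]
r6 m[X3→φ1] = [2, 2, 2]
r6 m[X3→φ2] = [2304, 864, 1152]
r6 m[X15→φ0] = [128, 70, 28]
r6 m[X15→φ1] = [288, 60, 56]
r6 m[X15→φ3] = [576, 168, 392]
r7 m[φ0→X7] = [1152, 1152, 384]
r7 m[φ0→X15] = [36, 12, 28]
r7 m[φ1→X3] = [2304, 864, 1152]
r7 m[φ1→X15] = [16, 14, 14]
r7 m[φ2→X3] = [2, 2, 2]
r7 m[φ3→X15] = [8, 5, 2]
r7 m[φ4→X7] = [4, 4, 4]
r7 m[X7→φ0] = [4, 4, 4]
r7 m[X7→φ4] = [1152, 1152, 384]
r7 m[X3→φ1] = [2, 2, 2]
r7 m[X3→φ2] = [2304, 864, 1152]
r7 m[X15→φ0] = [128, 70, 28]
r7 m[X15→φ1] = [288, 60, 56]
r7 m[X15→φ3] = [576, 168, 392]
fixed point reached at round 7
b[X15] = ⊗ incoming = [4608, 840, 784]

b[X15] = [4608, 840, 784]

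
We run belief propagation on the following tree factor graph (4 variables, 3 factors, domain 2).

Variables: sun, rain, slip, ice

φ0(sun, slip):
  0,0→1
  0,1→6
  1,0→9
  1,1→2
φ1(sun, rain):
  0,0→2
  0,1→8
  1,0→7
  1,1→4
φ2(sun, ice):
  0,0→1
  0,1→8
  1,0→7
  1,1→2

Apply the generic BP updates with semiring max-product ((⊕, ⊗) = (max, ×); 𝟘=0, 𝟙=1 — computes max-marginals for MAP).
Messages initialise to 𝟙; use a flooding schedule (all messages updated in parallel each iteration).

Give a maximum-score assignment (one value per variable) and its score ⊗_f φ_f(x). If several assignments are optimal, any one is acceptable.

init: all messages = 𝟙 over 2 values
r1 m[φ0→sun] = [6, 9]
r1 m[φ0→slip] = [9, 6]
r1 m[φ1→sun] = [8, 7]
r1 m[φ1→rain] = [7, 8]
r1 m[φ2→sun] = [8, 7]
r1 m[φ2→ice] = [7, 8]
r1 m[sun→φ0] = [1, 1]
r1 m[sun→φ1] = [1, 1]
r1 m[sun→φ2] = [1, 1]
r1 m[rain→φ1] = [1, 1]
r1 m[slip→φ0] = [1, 1]
r1 m[ice→φ2] = [1, 1]
r2 m[φ0→sun] = [6, 9]
r2 m[φ0→slip] = [9, 6]
r2 m[φ1→sun] = [8, 7]
r2 m[φ1→rain] = [7, 8]
r2 m[φ2→sun] = [8, 7]
r2 m[φ2→ice] = [7, 8]
r2 m[sun→φ0] = [64, 49]
r2 m[sun→φ1] = [48, 63]
r2 m[sun→φ2] = [48, 63]
r2 m[rain→φ1] = [1, 1]
r2 m[slip→φ0] = [1, 1]
r2 m[ice→φ2] = [1, 1]
r3 m[φ0→sun] = [6, 9]
r3 m[φ0→slip] = [441, 384]
r3 m[φ1→sun] = [8, 7]
r3 m[φ1→rain] = [441, 384]
r3 m[φ2→sun] = [8, 7]
r3 m[φ2→ice] = [441, 384]
r3 m[sun→φ0] = [64, 49]
r3 m[sun→φ1] = [48, 63]
r3 m[sun→φ2] = [48, 63]
r3 m[rain→φ1] = [1, 1]
r3 m[slip→φ0] = [1, 1]
r3 m[ice→φ2] = [1, 1]
r4 m[φ0→sun] = [6, 9]
r4 m[φ0→slip] = [441, 384]
r4 m[φ1→sun] = [8, 7]
r4 m[φ1→rain] = [441, 384]
r4 m[φ2→sun] = [8, 7]
r4 m[φ2→ice] = [441, 384]
r4 m[sun→φ0] = [64, 49]
r4 m[sun→φ1] = [48, 63]
r4 m[sun→φ2] = [48, 63]
r4 m[rain→φ1] = [1, 1]
r4 m[slip→φ0] = [1, 1]
r4 m[ice→φ2] = [1, 1]
fixed point reached at round 4
traceback from sun: (sun=1, rain=0, slip=0, ice=0), score=441

assignment: (sun=1, rain=0, slip=0, ice=0); score = 441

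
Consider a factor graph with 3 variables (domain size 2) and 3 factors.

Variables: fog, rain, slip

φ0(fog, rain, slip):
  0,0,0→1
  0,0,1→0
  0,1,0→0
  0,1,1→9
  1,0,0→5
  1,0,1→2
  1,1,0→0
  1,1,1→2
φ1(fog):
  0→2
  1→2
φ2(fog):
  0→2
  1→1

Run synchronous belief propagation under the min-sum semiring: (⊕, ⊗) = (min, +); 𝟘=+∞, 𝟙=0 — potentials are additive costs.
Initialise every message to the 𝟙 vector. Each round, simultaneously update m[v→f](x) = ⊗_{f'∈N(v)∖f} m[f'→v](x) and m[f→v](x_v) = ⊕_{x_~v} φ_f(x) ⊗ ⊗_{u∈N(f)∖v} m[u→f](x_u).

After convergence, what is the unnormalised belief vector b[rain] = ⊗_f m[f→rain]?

init: all messages = 𝟙 over 2 values
r1 m[φ0→fog] = [0, 0]
r1 m[φ0→rain] = [0, 0]
r1 m[φ0→slip] = [0, 0]
r1 m[φ1→fog] = [2, 2]
r1 m[φ2→fog] = [2, 1]
r1 m[fog→φ0] = [0, 0]
r1 m[fog→φ1] = [0, 0]
r1 m[fog→φ2] = [0, 0]
r1 m[rain→φ0] = [0, 0]
r1 m[slip→φ0] = [0, 0]
r2 m[φ0→fog] = [0, 0]
r2 m[φ0→rain] = [0, 0]
r2 m[φ0→slip] = [0, 0]
r2 m[φ1→fog] = [2, 2]
r2 m[φ2→fog] = [2, 1]
r2 m[fog→φ0] = [4, 3]
r2 m[fog→φ1] = [2, 1]
r2 m[fog→φ2] = [2, 2]
r2 m[rain→φ0] = [0, 0]
r2 m[slip→φ0] = [0, 0]
r3 m[φ0→fog] = [0, 0]
r3 m[φ0→rain] = [4, 3]
r3 m[φ0→slip] = [3, 4]
r3 m[φ1→fog] = [2, 2]
r3 m[φ2→fog] = [2, 1]
r3 m[fog→φ0] = [4, 3]
r3 m[fog→φ1] = [2, 1]
r3 m[fog→φ2] = [2, 2]
r3 m[rain→φ0] = [0, 0]
r3 m[slip→φ0] = [0, 0]
r4 m[φ0→fog] = [0, 0]
r4 m[φ0→rain] = [4, 3]
r4 m[φ0→slip] = [3, 4]
r4 m[φ1→fog] = [2, 2]
r4 m[φ2→fog] = [2, 1]
r4 m[fog→φ0] = [4, 3]
r4 m[fog→φ1] = [2, 1]
r4 m[fog→φ2] = [2, 2]
r4 m[rain→φ0] = [0, 0]
r4 m[slip→φ0] = [0, 0]
fixed point reached at round 4
b[rain] = ⊗ incoming = [4, 3]

b[rain] = [4, 3]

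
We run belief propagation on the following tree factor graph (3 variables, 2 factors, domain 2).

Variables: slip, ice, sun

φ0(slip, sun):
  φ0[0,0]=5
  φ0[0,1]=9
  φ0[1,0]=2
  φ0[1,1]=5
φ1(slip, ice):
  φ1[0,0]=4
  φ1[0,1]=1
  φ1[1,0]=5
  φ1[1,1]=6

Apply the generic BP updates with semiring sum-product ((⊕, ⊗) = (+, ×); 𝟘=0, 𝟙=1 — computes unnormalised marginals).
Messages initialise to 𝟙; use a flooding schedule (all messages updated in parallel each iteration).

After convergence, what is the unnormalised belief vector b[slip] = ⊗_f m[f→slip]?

init: all messages = 𝟙 over 2 values
r1 m[φ0→slip] = [14, 7]
r1 m[φ0→sun] = [7, 14]
r1 m[φ1→slip] = [5, 11]
r1 m[φ1→ice] = [9, 7]
r1 m[slip→φ0] = [1, 1]
r1 m[slip→φ1] = [1, 1]
r1 m[ice→φ1] = [1, 1]
r1 m[sun→φ0] = [1, 1]
r2 m[φ0→slip] = [14, 7]
r2 m[φ0→sun] = [7, 14]
r2 m[φ1→slip] = [5, 11]
r2 m[φ1→ice] = [9, 7]
r2 m[slip→φ0] = [5, 11]
r2 m[slip→φ1] = [14, 7]
r2 m[ice→φ1] = [1, 1]
r2 m[sun→φ0] = [1, 1]
r3 m[φ0→slip] = [14, 7]
r3 m[φ0→sun] = [47, 100]
r3 m[φ1→slip] = [5, 11]
r3 m[φ1→ice] = [91, 56]
r3 m[slip→φ0] = [5, 11]
r3 m[slip→φ1] = [14, 7]
r3 m[ice→φ1] = [1, 1]
r3 m[sun→φ0] = [1, 1]
r4 m[φ0→slip] = [14, 7]
r4 m[φ0→sun] = [47, 100]
r4 m[φ1→slip] = [5, 11]
r4 m[φ1→ice] = [91, 56]
r4 m[slip→φ0] = [5, 11]
r4 m[slip→φ1] = [14, 7]
r4 m[ice→φ1] = [1, 1]
r4 m[sun→φ0] = [1, 1]
fixed point reached at round 4
b[slip] = ⊗ incoming = [70, 77]

b[slip] = [70, 77]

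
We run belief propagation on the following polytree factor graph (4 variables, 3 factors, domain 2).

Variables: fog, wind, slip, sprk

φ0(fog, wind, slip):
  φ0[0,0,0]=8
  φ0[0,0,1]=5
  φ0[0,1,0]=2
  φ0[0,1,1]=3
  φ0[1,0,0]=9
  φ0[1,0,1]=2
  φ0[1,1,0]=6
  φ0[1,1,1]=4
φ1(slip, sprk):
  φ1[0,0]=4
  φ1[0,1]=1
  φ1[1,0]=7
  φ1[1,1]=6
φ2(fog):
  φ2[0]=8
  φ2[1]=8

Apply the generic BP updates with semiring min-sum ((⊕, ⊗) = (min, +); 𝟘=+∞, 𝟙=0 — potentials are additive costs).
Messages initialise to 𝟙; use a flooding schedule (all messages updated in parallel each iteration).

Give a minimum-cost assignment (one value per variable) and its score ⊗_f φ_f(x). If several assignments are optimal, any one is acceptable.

assignment: (fog=0, wind=1, slip=0, sprk=1); score = 11

init: all messages = 𝟙 over 2 values
r1 m[φ0→fog] = [2, 2]
r1 m[φ0→wind] = [2, 2]
r1 m[φ0→slip] = [2, 2]
r1 m[φ1→slip] = [1, 6]
r1 m[φ1→sprk] = [4, 1]
r1 m[φ2→fog] = [8, 8]
r1 m[fog→φ0] = [0, 0]
r1 m[fog→φ2] = [0, 0]
r1 m[wind→φ0] = [0, 0]
r1 m[slip→φ0] = [0, 0]
r1 m[slip→φ1] = [0, 0]
r1 m[sprk→φ1] = [0, 0]
r2 m[φ0→fog] = [2, 2]
r2 m[φ0→wind] = [2, 2]
r2 m[φ0→slip] = [2, 2]
r2 m[φ1→slip] = [1, 6]
r2 m[φ1→sprk] = [4, 1]
r2 m[φ2→fog] = [8, 8]
r2 m[fog→φ0] = [8, 8]
r2 m[fog→φ2] = [2, 2]
r2 m[wind→φ0] = [0, 0]
r2 m[slip→φ0] = [1, 6]
r2 m[slip→φ1] = [2, 2]
r2 m[sprk→φ1] = [0, 0]
r3 m[φ0→fog] = [3, 7]
r3 m[φ0→wind] = [16, 11]
r3 m[φ0→slip] = [10, 10]
r3 m[φ1→slip] = [1, 6]
r3 m[φ1→sprk] = [6, 3]
r3 m[φ2→fog] = [8, 8]
r3 m[fog→φ0] = [8, 8]
r3 m[fog→φ2] = [2, 2]
r3 m[wind→φ0] = [0, 0]
r3 m[slip→φ0] = [1, 6]
r3 m[slip→φ1] = [2, 2]
r3 m[sprk→φ1] = [0, 0]
r4 m[φ0→fog] = [3, 7]
r4 m[φ0→wind] = [16, 11]
r4 m[φ0→slip] = [10, 10]
r4 m[φ1→slip] = [1, 6]
r4 m[φ1→sprk] = [6, 3]
r4 m[φ2→fog] = [8, 8]
r4 m[fog→φ0] = [8, 8]
r4 m[fog→φ2] = [3, 7]
r4 m[wind→φ0] = [0, 0]
r4 m[slip→φ0] = [1, 6]
r4 m[slip→φ1] = [10, 10]
r4 m[sprk→φ1] = [0, 0]
r5 m[φ0→fog] = [3, 7]
r5 m[φ0→wind] = [16, 11]
r5 m[φ0→slip] = [10, 10]
r5 m[φ1→slip] = [1, 6]
r5 m[φ1→sprk] = [14, 11]
r5 m[φ2→fog] = [8, 8]
r5 m[fog→φ0] = [8, 8]
r5 m[fog→φ2] = [3, 7]
r5 m[wind→φ0] = [0, 0]
r5 m[slip→φ0] = [1, 6]
r5 m[slip→φ1] = [10, 10]
r5 m[sprk→φ1] = [0, 0]
r6 m[φ0→fog] = [3, 7]
r6 m[φ0→wind] = [16, 11]
r6 m[φ0→slip] = [10, 10]
r6 m[φ1→slip] = [1, 6]
r6 m[φ1→sprk] = [14, 11]
r6 m[φ2→fog] = [8, 8]
r6 m[fog→φ0] = [8, 8]
r6 m[fog→φ2] = [3, 7]
r6 m[wind→φ0] = [0, 0]
r6 m[slip→φ0] = [1, 6]
r6 m[slip→φ1] = [10, 10]
r6 m[sprk→φ1] = [0, 0]
fixed point reached at round 6
traceback from fog: (fog=0, wind=1, slip=0, sprk=1), score=11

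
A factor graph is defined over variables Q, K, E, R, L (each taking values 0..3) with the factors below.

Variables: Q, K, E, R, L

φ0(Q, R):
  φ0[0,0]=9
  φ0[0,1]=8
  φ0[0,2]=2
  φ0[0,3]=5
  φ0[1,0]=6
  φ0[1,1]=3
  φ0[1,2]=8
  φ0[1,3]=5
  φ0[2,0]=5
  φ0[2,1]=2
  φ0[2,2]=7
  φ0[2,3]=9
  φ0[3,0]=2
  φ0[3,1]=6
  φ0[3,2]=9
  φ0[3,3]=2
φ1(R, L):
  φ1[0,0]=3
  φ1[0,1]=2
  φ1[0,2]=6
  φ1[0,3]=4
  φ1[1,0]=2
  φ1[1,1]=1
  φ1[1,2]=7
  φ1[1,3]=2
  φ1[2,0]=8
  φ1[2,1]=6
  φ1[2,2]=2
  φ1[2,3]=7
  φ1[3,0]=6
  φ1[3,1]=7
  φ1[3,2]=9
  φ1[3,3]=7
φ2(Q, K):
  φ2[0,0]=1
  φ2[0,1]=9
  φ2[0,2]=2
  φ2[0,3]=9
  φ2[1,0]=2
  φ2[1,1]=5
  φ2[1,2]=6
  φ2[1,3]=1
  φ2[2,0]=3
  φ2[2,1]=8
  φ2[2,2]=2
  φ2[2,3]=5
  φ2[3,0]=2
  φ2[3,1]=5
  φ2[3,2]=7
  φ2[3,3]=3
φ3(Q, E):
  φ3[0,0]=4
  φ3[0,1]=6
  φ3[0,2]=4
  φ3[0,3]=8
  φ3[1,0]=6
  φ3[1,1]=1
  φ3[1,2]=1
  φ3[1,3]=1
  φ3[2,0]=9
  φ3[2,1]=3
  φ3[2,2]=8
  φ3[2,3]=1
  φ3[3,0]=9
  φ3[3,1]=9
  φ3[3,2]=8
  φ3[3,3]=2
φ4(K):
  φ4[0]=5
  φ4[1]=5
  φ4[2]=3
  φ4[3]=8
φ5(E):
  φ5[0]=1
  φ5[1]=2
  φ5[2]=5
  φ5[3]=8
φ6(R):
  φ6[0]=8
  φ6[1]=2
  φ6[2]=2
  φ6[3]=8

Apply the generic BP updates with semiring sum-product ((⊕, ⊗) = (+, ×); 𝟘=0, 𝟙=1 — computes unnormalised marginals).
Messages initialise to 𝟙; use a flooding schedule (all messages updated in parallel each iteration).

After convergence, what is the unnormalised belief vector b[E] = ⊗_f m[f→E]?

b[E] = [5829770, 7830332, 23561760, 25894992]

init: all messages = 𝟙 over 4 values
r1 m[φ0→Q] = [24, 22, 23, 19]
r1 m[φ0→R] = [22, 19, 26, 21]
r1 m[φ1→R] = [15, 12, 23, 29]
r1 m[φ1→L] = [19, 16, 24, 20]
r1 m[φ2→Q] = [21, 14, 18, 17]
r1 m[φ2→K] = [8, 27, 17, 18]
r1 m[φ3→Q] = [22, 9, 21, 28]
r1 m[φ3→E] = [28, 19, 21, 12]
r1 m[φ4→K] = [5, 5, 3, 8]
r1 m[φ5→E] = [1, 2, 5, 8]
r1 m[φ6→R] = [8, 2, 2, 8]
r1 m[Q→φ0] = [1, 1, 1, 1]
r1 m[Q→φ2] = [1, 1, 1, 1]
r1 m[Q→φ3] = [1, 1, 1, 1]
r1 m[K→φ2] = [1, 1, 1, 1]
r1 m[K→φ4] = [1, 1, 1, 1]
r1 m[E→φ3] = [1, 1, 1, 1]
r1 m[E→φ5] = [1, 1, 1, 1]
r1 m[R→φ0] = [1, 1, 1, 1]
r1 m[R→φ1] = [1, 1, 1, 1]
r1 m[R→φ6] = [1, 1, 1, 1]
r1 m[L→φ1] = [1, 1, 1, 1]
r2 m[φ0→Q] = [24, 22, 23, 19]
r2 m[φ0→R] = [22, 19, 26, 21]
r2 m[φ1→R] = [15, 12, 23, 29]
r2 m[φ1→L] = [19, 16, 24, 20]
r2 m[φ2→Q] = [21, 14, 18, 17]
r2 m[φ2→K] = [8, 27, 17, 18]
r2 m[φ3→Q] = [22, 9, 21, 28]
r2 m[φ3→E] = [28, 19, 21, 12]
r2 m[φ4→K] = [5, 5, 3, 8]
r2 m[φ5→E] = [1, 2, 5, 8]
r2 m[φ6→R] = [8, 2, 2, 8]
r2 m[Q→φ0] = [462, 126, 378, 476]
r2 m[Q→φ2] = [528, 198, 483, 532]
r2 m[Q→φ3] = [504, 308, 414, 323]
r2 m[K→φ2] = [5, 5, 3, 8]
r2 m[K→φ4] = [8, 27, 17, 18]
r2 m[E→φ3] = [1, 2, 5, 8]
r2 m[E→φ5] = [28, 19, 21, 12]
r2 m[R→φ0] = [120, 24, 46, 232]
r2 m[R→φ1] = [176, 38, 52, 168]
r2 m[R→φ6] = [330, 228, 598, 609]
r2 m[L→φ1] = [1, 1, 1, 1]
r3 m[φ0→Q] = [2524, 2320, 3058, 1262]
r3 m[φ0→R] = [7756, 7686, 8862, 7294]
r3 m[φ1→R] = [15, 12, 23, 29]
r3 m[φ1→L] = [2028, 1878, 2938, 2320]
r3 m[φ2→Q] = [128, 61, 101, 80]
r3 m[φ2→K] = [3437, 12266, 6934, 8961]
r3 m[φ3→Q] = [100, 21, 63, 83]
r3 m[φ3→E] = [10497, 7481, 8220, 5400]
r3 m[φ4→K] = [5, 5, 3, 8]
r3 m[φ5→E] = [1, 2, 5, 8]
r3 m[φ6→R] = [8, 2, 2, 8]
r3 m[Q→φ0] = [462, 126, 378, 476]
r3 m[Q→φ2] = [528, 198, 483, 532]
r3 m[Q→φ3] = [504, 308, 414, 323]
r3 m[K→φ2] = [5, 5, 3, 8]
r3 m[K→φ4] = [8, 27, 17, 18]
r3 m[E→φ3] = [1, 2, 5, 8]
r3 m[E→φ5] = [28, 19, 21, 12]
r3 m[R→φ0] = [120, 24, 46, 232]
r3 m[R→φ1] = [176, 38, 52, 168]
r3 m[R→φ6] = [330, 228, 598, 609]
r3 m[L→φ1] = [1, 1, 1, 1]
r4 m[φ0→Q] = [2524, 2320, 3058, 1262]
r4 m[φ0→R] = [7756, 7686, 8862, 7294]
r4 m[φ1→R] = [15, 12, 23, 29]
r4 m[φ1→L] = [2028, 1878, 2938, 2320]
r4 m[φ2→Q] = [128, 61, 101, 80]
r4 m[φ2→K] = [3437, 12266, 6934, 8961]
r4 m[φ3→Q] = [100, 21, 63, 83]
r4 m[φ3→E] = [10497, 7481, 8220, 5400]
r4 m[φ4→K] = [5, 5, 3, 8]
r4 m[φ5→E] = [1, 2, 5, 8]
r4 m[φ6→R] = [8, 2, 2, 8]
r4 m[Q→φ0] = [12800, 1281, 6363, 6640]
r4 m[Q→φ2] = [252400, 48720, 192654, 104746]
r4 m[Q→φ3] = [323072, 141520, 308858, 100960]
r4 m[K→φ2] = [5, 5, 3, 8]
r4 m[K→φ4] = [3437, 12266, 6934, 8961]
r4 m[E→φ3] = [1, 2, 5, 8]
r4 m[E→φ5] = [10497, 7481, 8220, 5400]
r4 m[R→φ0] = [120, 24, 46, 232]
r4 m[R→φ1] = [62048, 15372, 17724, 58352]
r4 m[R→φ6] = [116340, 92232, 203826, 211526]
r4 m[L→φ1] = [1, 1, 1, 1]
r5 m[φ0→Q] = [2524, 2320, 3058, 1262]
r5 m[φ0→R] = [167981, 158809, 140149, 140952]
r5 m[φ1→R] = [15, 12, 23, 29]
r5 m[φ1→L] = [708792, 654276, 1040508, 811468]
r5 m[φ2→Q] = [128, 61, 101, 80]
r5 m[φ2→K] = [1137294, 4580162, 1915650, 3597828]
r5 m[φ3→Q] = [100, 21, 63, 83]
r5 m[φ3→E] = [5829770, 3915166, 4712352, 3236874]
r5 m[φ4→K] = [5, 5, 3, 8]
r5 m[φ5→E] = [1, 2, 5, 8]
r5 m[φ6→R] = [8, 2, 2, 8]
r5 m[Q→φ0] = [12800, 1281, 6363, 6640]
r5 m[Q→φ2] = [252400, 48720, 192654, 104746]
r5 m[Q→φ3] = [323072, 141520, 308858, 100960]
r5 m[K→φ2] = [5, 5, 3, 8]
r5 m[K→φ4] = [3437, 12266, 6934, 8961]
r5 m[E→φ3] = [1, 2, 5, 8]
r5 m[E→φ5] = [10497, 7481, 8220, 5400]
r5 m[R→φ0] = [120, 24, 46, 232]
r5 m[R→φ1] = [62048, 15372, 17724, 58352]
r5 m[R→φ6] = [116340, 92232, 203826, 211526]
r5 m[L→φ1] = [1, 1, 1, 1]
r6 m[φ0→Q] = [2524, 2320, 3058, 1262]
r6 m[φ0→R] = [167981, 158809, 140149, 140952]
r6 m[φ1→R] = [15, 12, 23, 29]
r6 m[φ1→L] = [708792, 654276, 1040508, 811468]
r6 m[φ2→Q] = [128, 61, 101, 80]
r6 m[φ2→K] = [1137294, 4580162, 1915650, 3597828]
r6 m[φ3→Q] = [100, 21, 63, 83]
r6 m[φ3→E] = [5829770, 3915166, 4712352, 3236874]
r6 m[φ4→K] = [5, 5, 3, 8]
r6 m[φ5→E] = [1, 2, 5, 8]
r6 m[φ6→R] = [8, 2, 2, 8]
r6 m[Q→φ0] = [12800, 1281, 6363, 6640]
r6 m[Q→φ2] = [252400, 48720, 192654, 104746]
r6 m[Q→φ3] = [323072, 141520, 308858, 100960]
r6 m[K→φ2] = [5, 5, 3, 8]
r6 m[K→φ4] = [1137294, 4580162, 1915650, 3597828]
r6 m[E→φ3] = [1, 2, 5, 8]
r6 m[E→φ5] = [5829770, 3915166, 4712352, 3236874]
r6 m[R→φ0] = [120, 24, 46, 232]
r6 m[R→φ1] = [1343848, 317618, 280298, 1127616]
r6 m[R→φ6] = [2519715, 1905708, 3223427, 4087608]
r6 m[L→φ1] = [1, 1, 1, 1]
r7 m[φ0→Q] = [2524, 2320, 3058, 1262]
r7 m[φ0→R] = [167981, 158809, 140149, 140952]
r7 m[φ1→R] = [15, 12, 23, 29]
r7 m[φ1→L] = [13674860, 12580414, 20995554, 15866026]
r7 m[φ2→Q] = [128, 61, 101, 80]
r7 m[φ2→K] = [1137294, 4580162, 1915650, 3597828]
r7 m[φ3→Q] = [100, 21, 63, 83]
r7 m[φ3→E] = [5829770, 3915166, 4712352, 3236874]
r7 m[φ4→K] = [5, 5, 3, 8]
r7 m[φ5→E] = [1, 2, 5, 8]
r7 m[φ6→R] = [8, 2, 2, 8]
r7 m[Q→φ0] = [12800, 1281, 6363, 6640]
r7 m[Q→φ2] = [252400, 48720, 192654, 104746]
r7 m[Q→φ3] = [323072, 141520, 308858, 100960]
r7 m[K→φ2] = [5, 5, 3, 8]
r7 m[K→φ4] = [1137294, 4580162, 1915650, 3597828]
r7 m[E→φ3] = [1, 2, 5, 8]
r7 m[E→φ5] = [5829770, 3915166, 4712352, 3236874]
r7 m[R→φ0] = [120, 24, 46, 232]
r7 m[R→φ1] = [1343848, 317618, 280298, 1127616]
r7 m[R→φ6] = [2519715, 1905708, 3223427, 4087608]
r7 m[L→φ1] = [1, 1, 1, 1]
r8 m[φ0→Q] = [2524, 2320, 3058, 1262]
r8 m[φ0→R] = [167981, 158809, 140149, 140952]
r8 m[φ1→R] = [15, 12, 23, 29]
r8 m[φ1→L] = [13674860, 12580414, 20995554, 15866026]
r8 m[φ2→Q] = [128, 61, 101, 80]
r8 m[φ2→K] = [1137294, 4580162, 1915650, 3597828]
r8 m[φ3→Q] = [100, 21, 63, 83]
r8 m[φ3→E] = [5829770, 3915166, 4712352, 3236874]
r8 m[φ4→K] = [5, 5, 3, 8]
r8 m[φ5→E] = [1, 2, 5, 8]
r8 m[φ6→R] = [8, 2, 2, 8]
r8 m[Q→φ0] = [12800, 1281, 6363, 6640]
r8 m[Q→φ2] = [252400, 48720, 192654, 104746]
r8 m[Q→φ3] = [323072, 141520, 308858, 100960]
r8 m[K→φ2] = [5, 5, 3, 8]
r8 m[K→φ4] = [1137294, 4580162, 1915650, 3597828]
r8 m[E→φ3] = [1, 2, 5, 8]
r8 m[E→φ5] = [5829770, 3915166, 4712352, 3236874]
r8 m[R→φ0] = [120, 24, 46, 232]
r8 m[R→φ1] = [1343848, 317618, 280298, 1127616]
r8 m[R→φ6] = [2519715, 1905708, 3223427, 4087608]
r8 m[L→φ1] = [1, 1, 1, 1]
fixed point reached at round 8
b[E] = ⊗ incoming = [5829770, 7830332, 23561760, 25894992]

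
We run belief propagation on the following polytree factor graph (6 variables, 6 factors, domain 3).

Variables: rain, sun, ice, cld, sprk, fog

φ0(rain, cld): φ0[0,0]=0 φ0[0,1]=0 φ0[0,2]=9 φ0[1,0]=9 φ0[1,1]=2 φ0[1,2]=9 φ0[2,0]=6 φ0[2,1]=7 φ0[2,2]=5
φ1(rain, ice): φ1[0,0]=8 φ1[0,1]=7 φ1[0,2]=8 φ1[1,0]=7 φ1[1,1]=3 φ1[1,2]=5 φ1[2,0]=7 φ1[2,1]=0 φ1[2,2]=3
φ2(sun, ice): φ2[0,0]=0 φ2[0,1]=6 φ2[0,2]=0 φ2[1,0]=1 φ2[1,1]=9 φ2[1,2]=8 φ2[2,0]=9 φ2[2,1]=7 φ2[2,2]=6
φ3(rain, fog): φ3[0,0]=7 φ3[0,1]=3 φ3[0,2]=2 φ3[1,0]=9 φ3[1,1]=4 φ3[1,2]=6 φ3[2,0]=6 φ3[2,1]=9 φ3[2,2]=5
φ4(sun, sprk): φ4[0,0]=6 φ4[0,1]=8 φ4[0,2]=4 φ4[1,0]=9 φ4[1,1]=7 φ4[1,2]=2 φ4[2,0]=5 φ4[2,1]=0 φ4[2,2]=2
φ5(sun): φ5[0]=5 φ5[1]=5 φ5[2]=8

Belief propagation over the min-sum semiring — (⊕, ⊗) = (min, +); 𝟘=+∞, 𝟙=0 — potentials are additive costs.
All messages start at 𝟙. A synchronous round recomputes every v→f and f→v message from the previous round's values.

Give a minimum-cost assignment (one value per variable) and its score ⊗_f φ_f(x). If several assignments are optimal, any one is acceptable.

init: all messages = 𝟙 over 3 values
r1 m[φ0→rain] = [0, 2, 5]
r1 m[φ0→cld] = [0, 0, 5]
r1 m[φ1→rain] = [7, 3, 0]
r1 m[φ1→ice] = [7, 0, 3]
r1 m[φ2→sun] = [0, 1, 6]
r1 m[φ2→ice] = [0, 6, 0]
r1 m[φ3→rain] = [2, 4, 5]
r1 m[φ3→fog] = [6, 3, 2]
r1 m[φ4→sun] = [4, 2, 0]
r1 m[φ4→sprk] = [5, 0, 2]
r1 m[φ5→sun] = [5, 5, 8]
r1 m[rain→φ0] = [0, 0, 0]
r1 m[rain→φ1] = [0, 0, 0]
r1 m[rain→φ3] = [0, 0, 0]
r1 m[sun→φ2] = [0, 0, 0]
r1 m[sun→φ4] = [0, 0, 0]
r1 m[sun→φ5] = [0, 0, 0]
r1 m[ice→φ1] = [0, 0, 0]
r1 m[ice→φ2] = [0, 0, 0]
r1 m[cld→φ0] = [0, 0, 0]
r1 m[sprk→φ4] = [0, 0, 0]
r1 m[fog→φ3] = [0, 0, 0]
r2 m[φ0→rain] = [0, 2, 5]
r2 m[φ0→cld] = [0, 0, 5]
r2 m[φ1→rain] = [7, 3, 0]
r2 m[φ1→ice] = [7, 0, 3]
r2 m[φ2→sun] = [0, 1, 6]
r2 m[φ2→ice] = [0, 6, 0]
r2 m[φ3→rain] = [2, 4, 5]
r2 m[φ3→fog] = [6, 3, 2]
r2 m[φ4→sun] = [4, 2, 0]
r2 m[φ4→sprk] = [5, 0, 2]
r2 m[φ5→sun] = [5, 5, 8]
r2 m[rain→φ0] = [9, 7, 5]
r2 m[rain→φ1] = [2, 6, 10]
r2 m[rain→φ3] = [7, 5, 5]
r2 m[sun→φ2] = [9, 7, 8]
r2 m[sun→φ4] = [5, 6, 14]
r2 m[sun→φ5] = [4, 3, 6]
r2 m[ice→φ1] = [0, 6, 0]
r2 m[ice→φ2] = [7, 0, 3]
r2 m[cld→φ0] = [0, 0, 0]
r2 m[sprk→φ4] = [0, 0, 0]
r2 m[fog→φ3] = [0, 0, 0]
r3 m[φ0→rain] = [0, 2, 5]
r3 m[φ0→cld] = [9, 9, 10]
r3 m[φ1→rain] = [8, 5, 3]
r3 m[φ1→ice] = [10, 9, 10]
r3 m[φ2→sun] = [3, 8, 7]
r3 m[φ2→ice] = [8, 15, 9]
r3 m[φ3→rain] = [2, 4, 5]
r3 m[φ3→fog] = [11, 9, 9]
r3 m[φ4→sun] = [4, 2, 0]
r3 m[φ4→sprk] = [11, 13, 8]
r3 m[φ5→sun] = [5, 5, 8]
r3 m[rain→φ0] = [9, 7, 5]
r3 m[rain→φ1] = [2, 6, 10]
r3 m[rain→φ3] = [7, 5, 5]
r3 m[sun→φ2] = [9, 7, 8]
r3 m[sun→φ4] = [5, 6, 14]
r3 m[sun→φ5] = [4, 3, 6]
r3 m[ice→φ1] = [0, 6, 0]
r3 m[ice→φ2] = [7, 0, 3]
r3 m[cld→φ0] = [0, 0, 0]
r3 m[sprk→φ4] = [0, 0, 0]
r3 m[fog→φ3] = [0, 0, 0]
r4 m[φ0→rain] = [0, 2, 5]
r4 m[φ0→cld] = [9, 9, 10]
r4 m[φ1→rain] = [8, 5, 3]
r4 m[φ1→ice] = [10, 9, 10]
r4 m[φ2→sun] = [3, 8, 7]
r4 m[φ2→ice] = [8, 15, 9]
r4 m[φ3→rain] = [2, 4, 5]
r4 m[φ3→fog] = [11, 9, 9]
r4 m[φ4→sun] = [4, 2, 0]
r4 m[φ4→sprk] = [11, 13, 8]
r4 m[φ5→sun] = [5, 5, 8]
r4 m[rain→φ0] = [10, 9, 8]
r4 m[rain→φ1] = [2, 6, 10]
r4 m[rain→φ3] = [8, 7, 8]
r4 m[sun→φ2] = [9, 7, 8]
r4 m[sun→φ4] = [8, 13, 15]
r4 m[sun→φ5] = [7, 10, 7]
r4 m[ice→φ1] = [8, 15, 9]
r4 m[ice→φ2] = [10, 9, 10]
r4 m[cld→φ0] = [0, 0, 0]
r4 m[sprk→φ4] = [0, 0, 0]
r4 m[fog→φ3] = [0, 0, 0]
r5 m[φ0→rain] = [0, 2, 5]
r5 m[φ0→cld] = [10, 10, 13]
r5 m[φ1→rain] = [16, 14, 12]
r5 m[φ1→ice] = [10, 9, 10]
r5 m[φ2→sun] = [10, 11, 16]
r5 m[φ2→ice] = [8, 15, 9]
r5 m[φ3→rain] = [2, 4, 5]
r5 m[φ3→fog] = [14, 11, 10]
r5 m[φ4→sun] = [4, 2, 0]
r5 m[φ4→sprk] = [14, 15, 12]
r5 m[φ5→sun] = [5, 5, 8]
r5 m[rain→φ0] = [10, 9, 8]
r5 m[rain→φ1] = [2, 6, 10]
r5 m[rain→φ3] = [8, 7, 8]
r5 m[sun→φ2] = [9, 7, 8]
r5 m[sun→φ4] = [8, 13, 15]
r5 m[sun→φ5] = [7, 10, 7]
r5 m[ice→φ1] = [8, 15, 9]
r5 m[ice→φ2] = [10, 9, 10]
r5 m[cld→φ0] = [0, 0, 0]
r5 m[sprk→φ4] = [0, 0, 0]
r5 m[fog→φ3] = [0, 0, 0]
r6 m[φ0→rain] = [0, 2, 5]
r6 m[φ0→cld] = [10, 10, 13]
r6 m[φ1→rain] = [16, 14, 12]
r6 m[φ1→ice] = [10, 9, 10]
r6 m[φ2→sun] = [10, 11, 16]
r6 m[φ2→ice] = [8, 15, 9]
r6 m[φ3→rain] = [2, 4, 5]
r6 m[φ3→fog] = [14, 11, 10]
r6 m[φ4→sun] = [4, 2, 0]
r6 m[φ4→sprk] = [14, 15, 12]
r6 m[φ5→sun] = [5, 5, 8]
r6 m[rain→φ0] = [18, 18, 17]
r6 m[rain→φ1] = [2, 6, 10]
r6 m[rain→φ3] = [16, 16, 17]
r6 m[sun→φ2] = [9, 7, 8]
r6 m[sun→φ4] = [15, 16, 24]
r6 m[sun→φ5] = [14, 13, 16]
r6 m[ice→φ1] = [8, 15, 9]
r6 m[ice→φ2] = [10, 9, 10]
r6 m[cld→φ0] = [0, 0, 0]
r6 m[sprk→φ4] = [0, 0, 0]
r6 m[fog→φ3] = [0, 0, 0]
r7 m[φ0→rain] = [0, 2, 5]
r7 m[φ0→cld] = [18, 18, 22]
r7 m[φ1→rain] = [16, 14, 12]
r7 m[φ1→ice] = [10, 9, 10]
r7 m[φ2→sun] = [10, 11, 16]
r7 m[φ2→ice] = [8, 15, 9]
r7 m[φ3→rain] = [2, 4, 5]
r7 m[φ3→fog] = [23, 19, 18]
r7 m[φ4→sun] = [4, 2, 0]
r7 m[φ4→sprk] = [21, 23, 18]
r7 m[φ5→sun] = [5, 5, 8]
r7 m[rain→φ0] = [18, 18, 17]
r7 m[rain→φ1] = [2, 6, 10]
r7 m[rain→φ3] = [16, 16, 17]
r7 m[sun→φ2] = [9, 7, 8]
r7 m[sun→φ4] = [15, 16, 24]
r7 m[sun→φ5] = [14, 13, 16]
r7 m[ice→φ1] = [8, 15, 9]
r7 m[ice→φ2] = [10, 9, 10]
r7 m[cld→φ0] = [0, 0, 0]
r7 m[sprk→φ4] = [0, 0, 0]
r7 m[fog→φ3] = [0, 0, 0]
r8 m[φ0→rain] = [0, 2, 5]
r8 m[φ0→cld] = [18, 18, 22]
r8 m[φ1→rain] = [16, 14, 12]
r8 m[φ1→ice] = [10, 9, 10]
r8 m[φ2→sun] = [10, 11, 16]
r8 m[φ2→ice] = [8, 15, 9]
r8 m[φ3→rain] = [2, 4, 5]
r8 m[φ3→fog] = [23, 19, 18]
r8 m[φ4→sun] = [4, 2, 0]
r8 m[φ4→sprk] = [21, 23, 18]
r8 m[φ5→sun] = [5, 5, 8]
r8 m[rain→φ0] = [18, 18, 17]
r8 m[rain→φ1] = [2, 6, 10]
r8 m[rain→φ3] = [16, 16, 17]
r8 m[sun→φ2] = [9, 7, 8]
r8 m[sun→φ4] = [15, 16, 24]
r8 m[sun→φ5] = [14, 13, 16]
r8 m[ice→φ1] = [8, 15, 9]
r8 m[ice→φ2] = [10, 9, 10]
r8 m[cld→φ0] = [0, 0, 0]
r8 m[sprk→φ4] = [0, 0, 0]
r8 m[fog→φ3] = [0, 0, 0]
fixed point reached at round 8
traceback from rain: (rain=0, sun=1, ice=0, cld=0, sprk=2, fog=2), score=18

assignment: (rain=0, sun=1, ice=0, cld=0, sprk=2, fog=2); score = 18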